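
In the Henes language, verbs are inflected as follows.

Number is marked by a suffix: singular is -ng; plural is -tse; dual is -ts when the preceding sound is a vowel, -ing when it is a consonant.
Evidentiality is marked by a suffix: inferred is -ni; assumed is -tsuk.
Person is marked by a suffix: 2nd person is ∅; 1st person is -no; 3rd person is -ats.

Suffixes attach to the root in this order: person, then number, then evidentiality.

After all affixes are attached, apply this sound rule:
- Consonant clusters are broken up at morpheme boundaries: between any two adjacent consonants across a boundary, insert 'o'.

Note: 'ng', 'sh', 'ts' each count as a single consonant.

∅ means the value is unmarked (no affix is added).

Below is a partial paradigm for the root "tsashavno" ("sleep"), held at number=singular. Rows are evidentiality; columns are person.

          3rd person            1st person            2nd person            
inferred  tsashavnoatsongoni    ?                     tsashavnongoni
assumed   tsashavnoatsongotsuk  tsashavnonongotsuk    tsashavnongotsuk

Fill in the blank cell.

tsashavnonongoni

Attach person 1st person -no → tsashavnono.
Attach number singular -ng → tsashavnonong.
Attach evidentiality inferred -ni → tsashavnonongni.
Apply epenthesis: tsashavnonongni → tsashavnonongoni.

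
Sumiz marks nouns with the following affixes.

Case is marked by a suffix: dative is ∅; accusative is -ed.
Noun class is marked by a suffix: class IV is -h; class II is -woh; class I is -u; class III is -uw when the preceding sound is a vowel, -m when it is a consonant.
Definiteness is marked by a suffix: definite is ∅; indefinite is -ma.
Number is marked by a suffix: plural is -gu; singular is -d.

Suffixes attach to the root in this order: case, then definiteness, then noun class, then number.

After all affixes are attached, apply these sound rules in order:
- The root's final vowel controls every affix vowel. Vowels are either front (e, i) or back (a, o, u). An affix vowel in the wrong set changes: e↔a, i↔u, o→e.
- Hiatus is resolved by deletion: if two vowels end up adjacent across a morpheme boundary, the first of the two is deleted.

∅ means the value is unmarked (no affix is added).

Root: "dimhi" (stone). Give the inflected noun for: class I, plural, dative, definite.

case = dative: zero marking, form stays dimhi.
definiteness = definite: zero marking, form stays dimhi.
Attach noun class class I -u → dimhiu.
Attach number plural -gu → dimhiugu.
Apply vowel harmony: dimhiugu → dimhiigi.
Apply vowel deletion: dimhiigi → dimhigi.

dimhigi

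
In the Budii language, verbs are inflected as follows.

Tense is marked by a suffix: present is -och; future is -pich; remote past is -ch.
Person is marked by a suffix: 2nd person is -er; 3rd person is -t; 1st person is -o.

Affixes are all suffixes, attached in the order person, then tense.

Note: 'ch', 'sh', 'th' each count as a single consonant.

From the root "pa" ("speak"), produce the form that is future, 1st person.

paopich

Attach person 1st person -o → pao.
Attach tense future -pich → paopich.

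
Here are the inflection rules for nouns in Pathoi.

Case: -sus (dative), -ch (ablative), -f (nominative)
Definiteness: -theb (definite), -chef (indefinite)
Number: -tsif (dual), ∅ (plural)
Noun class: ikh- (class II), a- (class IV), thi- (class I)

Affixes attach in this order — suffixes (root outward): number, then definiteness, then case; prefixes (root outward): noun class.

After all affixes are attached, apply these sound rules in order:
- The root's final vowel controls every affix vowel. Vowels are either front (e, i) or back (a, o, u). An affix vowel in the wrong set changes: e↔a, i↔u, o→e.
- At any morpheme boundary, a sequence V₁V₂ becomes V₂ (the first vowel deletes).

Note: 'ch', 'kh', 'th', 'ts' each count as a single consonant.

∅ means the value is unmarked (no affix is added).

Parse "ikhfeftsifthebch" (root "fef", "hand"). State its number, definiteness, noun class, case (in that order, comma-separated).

dual, definite, class II, ablative

Segment: ikh-fef-tsif-theb-ch.
number: -tsif → dual.
definiteness: -theb → definite.
noun class: ikh- → class II.
case: -ch → ablative.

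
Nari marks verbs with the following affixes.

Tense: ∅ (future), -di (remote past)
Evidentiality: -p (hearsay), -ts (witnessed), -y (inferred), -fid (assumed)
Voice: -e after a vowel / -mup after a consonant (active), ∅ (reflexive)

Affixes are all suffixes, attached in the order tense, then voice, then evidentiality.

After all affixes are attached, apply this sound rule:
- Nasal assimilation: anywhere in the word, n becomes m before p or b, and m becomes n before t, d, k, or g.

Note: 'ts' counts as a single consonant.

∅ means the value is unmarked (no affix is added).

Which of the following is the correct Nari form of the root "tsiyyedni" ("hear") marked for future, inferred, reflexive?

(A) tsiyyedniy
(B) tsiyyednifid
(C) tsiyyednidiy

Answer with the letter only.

A

tense = future: zero marking, form stays tsiyyedni.
voice = reflexive: zero marking, form stays tsiyyedni.
Attach evidentiality inferred -y → tsiyyedniy.
Nasal assimilation: no change.
So the correct form is tsiyyedniy, option (A).
(C) tsiyyednidiy is wrong: it uses remote past instead of future for tense.
(B) tsiyyednifid is wrong: it uses assumed instead of inferred for evidentiality.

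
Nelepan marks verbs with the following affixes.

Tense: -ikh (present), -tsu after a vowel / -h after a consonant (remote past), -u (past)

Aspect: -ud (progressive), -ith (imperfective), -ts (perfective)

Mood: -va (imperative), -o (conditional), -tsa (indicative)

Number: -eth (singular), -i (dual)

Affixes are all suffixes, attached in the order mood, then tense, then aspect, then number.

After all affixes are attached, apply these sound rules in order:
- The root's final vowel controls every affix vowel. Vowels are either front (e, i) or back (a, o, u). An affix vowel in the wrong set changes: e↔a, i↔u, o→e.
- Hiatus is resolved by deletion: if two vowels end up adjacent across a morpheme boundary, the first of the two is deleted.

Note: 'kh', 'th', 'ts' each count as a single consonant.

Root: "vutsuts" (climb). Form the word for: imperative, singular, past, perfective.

vutsutsvutsath

Attach mood imperative -va → vutsutsva.
Attach tense past -u → vutsutsvau.
Attach aspect perfective -ts → vutsutsvauts.
Attach number singular -eth → vutsutsvautseth.
Apply vowel harmony: vutsutsvautseth → vutsutsvautsath.
Apply vowel deletion: vutsutsvautsath → vutsutsvutsath.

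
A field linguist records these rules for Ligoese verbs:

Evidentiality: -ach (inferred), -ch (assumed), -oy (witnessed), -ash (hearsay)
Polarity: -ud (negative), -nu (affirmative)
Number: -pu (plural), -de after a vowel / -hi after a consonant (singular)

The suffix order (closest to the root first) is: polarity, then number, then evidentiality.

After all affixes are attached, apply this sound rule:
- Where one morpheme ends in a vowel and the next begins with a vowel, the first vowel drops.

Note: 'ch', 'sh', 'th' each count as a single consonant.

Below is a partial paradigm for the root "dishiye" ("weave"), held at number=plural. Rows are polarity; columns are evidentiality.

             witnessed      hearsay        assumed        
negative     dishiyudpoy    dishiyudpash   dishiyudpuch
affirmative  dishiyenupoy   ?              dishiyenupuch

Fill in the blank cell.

Attach polarity affirmative -nu → dishiyenu.
Attach number plural -pu → dishiyenupu.
Attach evidentiality hearsay -ash → dishiyenupuash.
Apply vowel deletion: dishiyenupuash → dishiyenupash.

dishiyenupash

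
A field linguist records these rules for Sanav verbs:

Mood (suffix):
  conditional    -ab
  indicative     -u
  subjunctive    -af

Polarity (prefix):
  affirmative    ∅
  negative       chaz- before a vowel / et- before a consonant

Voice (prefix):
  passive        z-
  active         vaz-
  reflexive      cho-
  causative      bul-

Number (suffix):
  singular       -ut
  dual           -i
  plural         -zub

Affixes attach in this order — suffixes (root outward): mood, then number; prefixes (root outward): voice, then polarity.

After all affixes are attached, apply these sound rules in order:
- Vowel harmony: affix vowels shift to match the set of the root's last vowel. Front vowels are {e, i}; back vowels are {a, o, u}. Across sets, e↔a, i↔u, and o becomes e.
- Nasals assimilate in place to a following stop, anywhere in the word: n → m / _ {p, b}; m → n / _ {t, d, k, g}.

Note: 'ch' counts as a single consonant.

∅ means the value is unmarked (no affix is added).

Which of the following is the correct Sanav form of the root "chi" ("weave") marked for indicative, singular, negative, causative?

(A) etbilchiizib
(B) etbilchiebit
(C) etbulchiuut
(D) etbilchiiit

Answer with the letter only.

Attach voice causative bul- → bulchi.
Attach mood indicative -u → bulchiu.
Attach polarity negative et- (before consonant 'b') → etbulchiu.
Attach number singular -ut → etbulchiuut.
Apply vowel harmony: etbulchiuut → etbilchiiit.
Nasal assimilation: no change.
So the correct form is etbilchiiit, option (D).
(B) etbilchiebit is wrong: it uses conditional instead of indicative for mood.
(A) etbilchiizib is wrong: it uses plural instead of singular for number.
(C) etbulchiuut is wrong: it fails to apply the sound rule(s).

D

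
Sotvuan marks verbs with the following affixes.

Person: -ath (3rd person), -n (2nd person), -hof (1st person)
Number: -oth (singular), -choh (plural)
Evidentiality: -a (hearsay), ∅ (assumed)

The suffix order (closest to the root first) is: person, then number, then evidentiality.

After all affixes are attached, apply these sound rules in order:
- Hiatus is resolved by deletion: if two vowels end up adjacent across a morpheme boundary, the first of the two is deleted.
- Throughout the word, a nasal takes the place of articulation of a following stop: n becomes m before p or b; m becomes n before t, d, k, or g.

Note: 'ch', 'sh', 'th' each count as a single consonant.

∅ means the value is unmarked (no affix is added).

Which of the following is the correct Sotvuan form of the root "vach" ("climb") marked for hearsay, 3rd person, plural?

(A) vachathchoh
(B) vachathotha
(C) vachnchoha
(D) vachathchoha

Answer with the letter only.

D

Attach person 3rd person -ath → vachath.
Attach number plural -choh → vachathchoh.
Attach evidentiality hearsay -a → vachathchoha.
Vowel deletion: no change.
Nasal assimilation: no change.
So the correct form is vachathchoha, option (D).
(C) vachnchoha is wrong: it uses 2nd person instead of 3rd person for person.
(A) vachathchoh is wrong: it uses assumed instead of hearsay for evidentiality.
(B) vachathotha is wrong: it uses singular instead of plural for number.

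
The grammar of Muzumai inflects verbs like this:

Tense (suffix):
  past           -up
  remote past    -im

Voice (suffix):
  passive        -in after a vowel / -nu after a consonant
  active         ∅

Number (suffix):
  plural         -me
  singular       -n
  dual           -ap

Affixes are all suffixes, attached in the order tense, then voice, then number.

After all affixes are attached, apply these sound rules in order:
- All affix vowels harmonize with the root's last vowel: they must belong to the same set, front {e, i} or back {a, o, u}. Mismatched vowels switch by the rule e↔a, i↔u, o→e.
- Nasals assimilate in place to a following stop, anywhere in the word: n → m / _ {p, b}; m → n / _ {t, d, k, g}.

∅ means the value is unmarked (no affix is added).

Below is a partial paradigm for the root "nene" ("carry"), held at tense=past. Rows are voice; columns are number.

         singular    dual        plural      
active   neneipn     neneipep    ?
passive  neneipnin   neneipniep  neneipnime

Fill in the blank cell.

Attach tense past -up → neneup.
voice = active: zero marking, form stays neneup.
Attach number plural -me → neneupme.
Apply vowel harmony: neneupme → neneipme.
Nasal assimilation: no change.

neneipme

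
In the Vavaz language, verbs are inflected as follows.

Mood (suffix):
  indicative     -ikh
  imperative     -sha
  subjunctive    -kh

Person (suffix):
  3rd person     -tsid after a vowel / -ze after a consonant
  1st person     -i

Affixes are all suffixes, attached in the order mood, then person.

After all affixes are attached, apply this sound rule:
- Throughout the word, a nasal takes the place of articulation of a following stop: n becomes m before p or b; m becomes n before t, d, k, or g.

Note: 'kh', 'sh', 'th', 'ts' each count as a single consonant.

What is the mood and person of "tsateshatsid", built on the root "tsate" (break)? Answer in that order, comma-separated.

imperative, 3rd person

Segment: tsate-sha-tsid.
mood: -sha → imperative.
person: -tsid/ze → 3rd person.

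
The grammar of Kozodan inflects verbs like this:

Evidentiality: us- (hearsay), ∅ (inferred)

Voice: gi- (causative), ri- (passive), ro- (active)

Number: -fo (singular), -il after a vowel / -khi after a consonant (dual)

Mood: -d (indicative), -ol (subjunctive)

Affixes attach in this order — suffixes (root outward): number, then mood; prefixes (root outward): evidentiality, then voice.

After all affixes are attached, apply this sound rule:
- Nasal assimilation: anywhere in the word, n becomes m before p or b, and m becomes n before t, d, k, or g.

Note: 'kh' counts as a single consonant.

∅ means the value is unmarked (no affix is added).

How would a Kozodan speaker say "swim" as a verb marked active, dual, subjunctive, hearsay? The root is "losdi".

Attach number dual -il (after vowel 'i') → losdiil.
Attach evidentiality hearsay us- → uslosdiil.
Attach mood subjunctive -ol → uslosdiilol.
Attach voice active ro- → rouslosdiilol.
Nasal assimilation: no change.

rouslosdiilol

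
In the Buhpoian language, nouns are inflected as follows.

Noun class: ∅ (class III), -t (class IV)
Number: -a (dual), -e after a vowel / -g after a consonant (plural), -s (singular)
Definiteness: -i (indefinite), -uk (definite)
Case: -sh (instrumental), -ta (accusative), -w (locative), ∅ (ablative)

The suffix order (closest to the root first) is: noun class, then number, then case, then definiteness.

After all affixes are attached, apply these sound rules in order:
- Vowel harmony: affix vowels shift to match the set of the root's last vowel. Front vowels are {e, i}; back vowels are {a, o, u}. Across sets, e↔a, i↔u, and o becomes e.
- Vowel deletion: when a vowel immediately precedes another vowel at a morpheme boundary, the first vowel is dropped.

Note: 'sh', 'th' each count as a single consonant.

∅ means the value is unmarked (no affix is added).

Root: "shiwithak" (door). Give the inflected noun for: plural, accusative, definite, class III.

noun class = class III: zero marking, form stays shiwithak.
Attach number plural -g (after consonant 'k') → shiwithakg.
Attach case accusative -ta → shiwithakgta.
Attach definiteness definite -uk → shiwithakgtauk.
Vowel harmony: no change.
Apply vowel deletion: shiwithakgtauk → shiwithakgtuk.

shiwithakgtuk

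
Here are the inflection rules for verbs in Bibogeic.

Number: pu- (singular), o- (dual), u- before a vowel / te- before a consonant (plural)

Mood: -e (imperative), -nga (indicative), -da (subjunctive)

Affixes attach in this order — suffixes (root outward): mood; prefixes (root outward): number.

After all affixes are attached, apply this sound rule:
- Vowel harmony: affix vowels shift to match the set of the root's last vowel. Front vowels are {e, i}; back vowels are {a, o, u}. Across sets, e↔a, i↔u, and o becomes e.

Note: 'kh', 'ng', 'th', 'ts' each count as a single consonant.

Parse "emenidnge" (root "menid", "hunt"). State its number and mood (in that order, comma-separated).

Segment: o-menid-nga.
number: o- → dual.
mood: -nga → indicative.

dual, indicative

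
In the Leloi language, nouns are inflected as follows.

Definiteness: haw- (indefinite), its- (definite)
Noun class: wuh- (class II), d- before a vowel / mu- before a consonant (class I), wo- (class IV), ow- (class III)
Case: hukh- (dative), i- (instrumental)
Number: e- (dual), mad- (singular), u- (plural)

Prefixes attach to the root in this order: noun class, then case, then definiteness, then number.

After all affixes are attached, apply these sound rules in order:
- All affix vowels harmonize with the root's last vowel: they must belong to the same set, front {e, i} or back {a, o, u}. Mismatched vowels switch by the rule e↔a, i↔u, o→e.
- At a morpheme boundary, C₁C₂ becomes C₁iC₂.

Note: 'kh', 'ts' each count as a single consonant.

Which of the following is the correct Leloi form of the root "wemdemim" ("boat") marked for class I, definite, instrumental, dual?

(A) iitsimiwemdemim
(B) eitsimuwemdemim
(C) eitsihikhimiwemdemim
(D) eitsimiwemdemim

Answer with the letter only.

D

Attach noun class class I mu- (before consonant 'w') → muwemdemim.
Attach case instrumental i- → imuwemdemim.
Attach definiteness definite its- → itsimuwemdemim.
Attach number dual e- → eitsimuwemdemim.
Apply vowel harmony: eitsimuwemdemim → eitsimiwemdemim.
Epenthesis: no change.
So the correct form is eitsimiwemdemim, option (D).
(A) iitsimiwemdemim is wrong: it uses plural instead of dual for number.
(B) eitsimuwemdemim is wrong: it fails to apply the sound rule(s).
(C) eitsihikhimiwemdemim is wrong: it uses dative instead of instrumental for case.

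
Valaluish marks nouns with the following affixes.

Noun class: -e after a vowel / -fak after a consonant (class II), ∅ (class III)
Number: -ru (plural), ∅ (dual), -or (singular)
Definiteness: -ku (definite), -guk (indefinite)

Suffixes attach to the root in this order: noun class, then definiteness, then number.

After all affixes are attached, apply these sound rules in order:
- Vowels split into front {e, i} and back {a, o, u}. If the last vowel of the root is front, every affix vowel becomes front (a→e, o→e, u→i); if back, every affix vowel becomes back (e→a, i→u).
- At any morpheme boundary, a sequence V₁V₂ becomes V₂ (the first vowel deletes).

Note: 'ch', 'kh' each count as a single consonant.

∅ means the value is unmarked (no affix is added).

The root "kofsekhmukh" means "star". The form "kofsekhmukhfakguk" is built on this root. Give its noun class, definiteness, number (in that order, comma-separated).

class II, indefinite, dual

Segment: kofsekhmukh-fak-guk.
noun class: -e/fak → class II.
definiteness: -guk → indefinite.
number: ∅ → dual.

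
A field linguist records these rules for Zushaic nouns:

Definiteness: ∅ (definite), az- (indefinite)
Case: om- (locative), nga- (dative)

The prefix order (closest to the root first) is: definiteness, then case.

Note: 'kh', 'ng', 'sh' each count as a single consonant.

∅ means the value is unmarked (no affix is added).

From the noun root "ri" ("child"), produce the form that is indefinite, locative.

omazri

Attach definiteness indefinite az- → azri.
Attach case locative om- → omazri.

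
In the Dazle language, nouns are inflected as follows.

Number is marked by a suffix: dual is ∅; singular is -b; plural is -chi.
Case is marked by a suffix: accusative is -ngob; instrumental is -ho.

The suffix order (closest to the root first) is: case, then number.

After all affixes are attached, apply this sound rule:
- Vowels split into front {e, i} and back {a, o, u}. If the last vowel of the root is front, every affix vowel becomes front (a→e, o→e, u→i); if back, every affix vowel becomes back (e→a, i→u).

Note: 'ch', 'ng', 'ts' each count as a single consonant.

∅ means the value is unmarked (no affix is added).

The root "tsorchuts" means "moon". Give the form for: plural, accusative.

Attach case accusative -ngob → tsorchutsngob.
Attach number plural -chi → tsorchutsngobchi.
Apply vowel harmony: tsorchutsngobchi → tsorchutsngobchu.

tsorchutsngobchu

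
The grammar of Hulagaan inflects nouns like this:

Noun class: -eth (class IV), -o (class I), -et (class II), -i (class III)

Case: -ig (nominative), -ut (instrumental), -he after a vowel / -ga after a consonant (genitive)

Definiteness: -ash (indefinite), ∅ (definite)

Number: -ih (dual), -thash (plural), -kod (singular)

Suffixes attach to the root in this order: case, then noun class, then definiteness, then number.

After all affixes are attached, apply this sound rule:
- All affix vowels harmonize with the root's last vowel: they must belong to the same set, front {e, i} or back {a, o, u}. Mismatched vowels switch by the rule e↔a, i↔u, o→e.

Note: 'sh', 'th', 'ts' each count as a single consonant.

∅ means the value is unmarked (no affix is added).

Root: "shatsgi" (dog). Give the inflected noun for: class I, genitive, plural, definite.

shatsgiheethesh

Attach case genitive -he (after vowel 'i') → shatsgihe.
Attach noun class class I -o → shatsgiheo.
definiteness = definite: zero marking, form stays shatsgiheo.
Attach number plural -thash → shatsgiheothash.
Apply vowel harmony: shatsgiheothash → shatsgiheethesh.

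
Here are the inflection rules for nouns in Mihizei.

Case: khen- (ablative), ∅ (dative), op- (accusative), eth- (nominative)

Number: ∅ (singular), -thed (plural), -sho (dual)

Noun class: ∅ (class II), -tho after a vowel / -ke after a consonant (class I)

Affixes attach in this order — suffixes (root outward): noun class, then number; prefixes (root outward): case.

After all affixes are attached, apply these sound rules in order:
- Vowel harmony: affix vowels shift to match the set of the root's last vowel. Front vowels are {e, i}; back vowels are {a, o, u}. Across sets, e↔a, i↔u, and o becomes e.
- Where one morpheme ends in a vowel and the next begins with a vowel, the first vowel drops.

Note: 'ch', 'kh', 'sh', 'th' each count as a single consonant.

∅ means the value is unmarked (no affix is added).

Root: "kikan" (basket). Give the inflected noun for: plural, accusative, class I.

Attach case accusative op- → opkikan.
Attach noun class class I -ke (after consonant 'n') → opkikanke.
Attach number plural -thed → opkikankethed.
Apply vowel harmony: opkikankethed → opkikankathad.
Vowel deletion: no change.

opkikankathad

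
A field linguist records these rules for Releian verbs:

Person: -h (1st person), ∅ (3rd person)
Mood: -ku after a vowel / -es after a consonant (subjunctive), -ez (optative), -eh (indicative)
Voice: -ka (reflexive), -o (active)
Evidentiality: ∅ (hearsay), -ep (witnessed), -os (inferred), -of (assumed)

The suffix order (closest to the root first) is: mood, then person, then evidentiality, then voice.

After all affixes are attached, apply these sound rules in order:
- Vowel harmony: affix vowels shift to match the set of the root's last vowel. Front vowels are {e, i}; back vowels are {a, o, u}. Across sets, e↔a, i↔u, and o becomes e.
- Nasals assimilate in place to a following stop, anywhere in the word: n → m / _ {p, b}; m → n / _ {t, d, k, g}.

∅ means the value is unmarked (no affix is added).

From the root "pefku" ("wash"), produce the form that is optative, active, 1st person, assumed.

Attach mood optative -ez → pefkuez.
Attach person 1st person -h → pefkuezh.
Attach evidentiality assumed -of → pefkuezhof.
Attach voice active -o → pefkuezhofo.
Apply vowel harmony: pefkuezhofo → pefkuazhofo.
Nasal assimilation: no change.

pefkuazhofo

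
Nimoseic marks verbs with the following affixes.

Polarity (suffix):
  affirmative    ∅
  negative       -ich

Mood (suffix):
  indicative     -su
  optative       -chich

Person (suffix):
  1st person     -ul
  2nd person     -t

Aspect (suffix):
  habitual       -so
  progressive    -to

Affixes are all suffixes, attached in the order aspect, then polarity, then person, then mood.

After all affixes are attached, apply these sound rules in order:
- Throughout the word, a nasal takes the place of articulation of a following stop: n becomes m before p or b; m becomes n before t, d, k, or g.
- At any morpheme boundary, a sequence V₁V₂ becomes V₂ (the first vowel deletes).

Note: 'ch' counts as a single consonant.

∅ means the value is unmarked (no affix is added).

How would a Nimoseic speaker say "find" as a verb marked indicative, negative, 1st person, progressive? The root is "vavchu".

Attach aspect progressive -to → vavchuto.
Attach polarity negative -ich → vavchutoich.
Attach person 1st person -ul → vavchutoichul.
Attach mood indicative -su → vavchutoichulsu.
Nasal assimilation: no change.
Apply vowel deletion: vavchutoichulsu → vavchutichulsu.

vavchutichulsu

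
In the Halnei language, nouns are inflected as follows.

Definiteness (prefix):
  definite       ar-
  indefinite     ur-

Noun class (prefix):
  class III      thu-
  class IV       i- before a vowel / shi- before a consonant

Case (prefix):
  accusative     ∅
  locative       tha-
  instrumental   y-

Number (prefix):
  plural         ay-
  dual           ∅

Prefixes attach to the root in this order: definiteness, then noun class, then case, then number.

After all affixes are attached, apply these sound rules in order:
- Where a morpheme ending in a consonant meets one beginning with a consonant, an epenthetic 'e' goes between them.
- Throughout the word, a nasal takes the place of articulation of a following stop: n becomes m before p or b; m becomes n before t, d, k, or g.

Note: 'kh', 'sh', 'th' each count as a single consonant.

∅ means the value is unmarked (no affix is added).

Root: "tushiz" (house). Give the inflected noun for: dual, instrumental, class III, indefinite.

yethuuretushiz

Attach definiteness indefinite ur- → urtushiz.
Attach noun class class III thu- → thuurtushiz.
Attach case instrumental y- → ythuurtushiz.
number = dual: zero marking, form stays ythuurtushiz.
Apply epenthesis: ythuurtushiz → yethuuretushiz.
Nasal assimilation: no change.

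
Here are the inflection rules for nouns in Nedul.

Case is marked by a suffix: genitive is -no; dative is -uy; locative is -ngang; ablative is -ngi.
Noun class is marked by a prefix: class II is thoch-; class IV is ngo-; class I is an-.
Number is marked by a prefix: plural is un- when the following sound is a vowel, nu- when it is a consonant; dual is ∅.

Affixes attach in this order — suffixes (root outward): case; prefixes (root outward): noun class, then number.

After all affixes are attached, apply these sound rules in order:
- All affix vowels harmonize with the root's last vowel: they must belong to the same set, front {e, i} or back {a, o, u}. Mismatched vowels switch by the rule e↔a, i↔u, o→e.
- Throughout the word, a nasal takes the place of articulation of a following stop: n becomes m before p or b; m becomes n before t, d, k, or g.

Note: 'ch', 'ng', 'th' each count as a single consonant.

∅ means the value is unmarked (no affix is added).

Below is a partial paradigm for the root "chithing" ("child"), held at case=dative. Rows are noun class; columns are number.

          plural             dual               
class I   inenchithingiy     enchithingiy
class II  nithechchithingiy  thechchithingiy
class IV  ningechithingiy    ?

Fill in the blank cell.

ngechithingiy

Attach noun class class IV ngo- → ngochithing.
Attach case dative -uy → ngochithinguy.
number = dual: zero marking, form stays ngochithinguy.
Apply vowel harmony: ngochithinguy → ngechithingiy.
Nasal assimilation: no change.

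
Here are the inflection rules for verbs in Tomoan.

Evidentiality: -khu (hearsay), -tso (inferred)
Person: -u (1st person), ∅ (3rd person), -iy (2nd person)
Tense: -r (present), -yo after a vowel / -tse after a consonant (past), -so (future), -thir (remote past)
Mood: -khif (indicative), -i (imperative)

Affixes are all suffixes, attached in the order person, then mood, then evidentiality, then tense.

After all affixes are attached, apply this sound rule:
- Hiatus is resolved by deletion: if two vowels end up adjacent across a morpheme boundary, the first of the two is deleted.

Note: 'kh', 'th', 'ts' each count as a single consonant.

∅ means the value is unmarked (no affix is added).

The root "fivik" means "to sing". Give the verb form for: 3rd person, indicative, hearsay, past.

person = 3rd person: zero marking, form stays fivik.
Attach mood indicative -khif → fivikkhif.
Attach evidentiality hearsay -khu → fivikkhifkhu.
Attach tense past -yo (after vowel 'u') → fivikkhifkhuyo.
Vowel deletion: no change.

fivikkhifkhuyo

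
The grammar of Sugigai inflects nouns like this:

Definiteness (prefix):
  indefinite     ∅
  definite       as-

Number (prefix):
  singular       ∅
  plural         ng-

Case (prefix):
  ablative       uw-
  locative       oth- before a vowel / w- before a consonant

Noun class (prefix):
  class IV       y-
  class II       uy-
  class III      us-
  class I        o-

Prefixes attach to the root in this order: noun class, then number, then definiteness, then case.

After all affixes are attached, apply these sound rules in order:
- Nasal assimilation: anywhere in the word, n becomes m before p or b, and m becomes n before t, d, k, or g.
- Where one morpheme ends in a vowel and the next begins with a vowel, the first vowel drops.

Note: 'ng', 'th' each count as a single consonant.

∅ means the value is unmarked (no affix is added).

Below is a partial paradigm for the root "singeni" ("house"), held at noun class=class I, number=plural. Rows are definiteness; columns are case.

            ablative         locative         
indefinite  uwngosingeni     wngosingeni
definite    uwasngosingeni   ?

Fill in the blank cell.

Attach noun class class I o- → osingeni.
Attach number plural ng- → ngosingeni.
Attach definiteness definite as- → asngosingeni.
Attach case locative oth- (before vowel 'a') → othasngosingeni.
Nasal assimilation: no change.
Vowel deletion: no change.

othasngosingeni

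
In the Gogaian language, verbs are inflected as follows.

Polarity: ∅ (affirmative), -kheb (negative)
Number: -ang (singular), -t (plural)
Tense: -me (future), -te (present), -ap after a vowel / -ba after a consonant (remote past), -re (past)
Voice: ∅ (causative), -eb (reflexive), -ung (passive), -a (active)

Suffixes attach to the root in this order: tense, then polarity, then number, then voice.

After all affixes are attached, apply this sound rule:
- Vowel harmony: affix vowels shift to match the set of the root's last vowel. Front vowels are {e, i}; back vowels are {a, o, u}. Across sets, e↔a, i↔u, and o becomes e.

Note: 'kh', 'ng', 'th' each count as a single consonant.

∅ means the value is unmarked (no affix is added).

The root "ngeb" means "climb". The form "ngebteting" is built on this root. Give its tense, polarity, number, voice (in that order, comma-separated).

Segment: ngeb-te-t-ung.
tense: -te → present.
polarity: ∅ → affirmative.
number: -t → plural.
voice: -ung → passive.

present, affirmative, plural, passive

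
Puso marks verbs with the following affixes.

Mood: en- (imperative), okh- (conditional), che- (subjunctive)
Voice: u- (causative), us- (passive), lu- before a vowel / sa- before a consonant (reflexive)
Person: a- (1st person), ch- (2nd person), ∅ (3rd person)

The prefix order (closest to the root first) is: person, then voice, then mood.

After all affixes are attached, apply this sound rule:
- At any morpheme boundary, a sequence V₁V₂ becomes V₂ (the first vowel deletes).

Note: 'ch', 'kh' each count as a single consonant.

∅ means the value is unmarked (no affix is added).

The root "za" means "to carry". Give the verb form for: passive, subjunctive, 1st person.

chusaza

Attach person 1st person a- → aza.
Attach voice passive us- → usaza.
Attach mood subjunctive che- → cheusaza.
Apply vowel deletion: cheusaza → chusaza.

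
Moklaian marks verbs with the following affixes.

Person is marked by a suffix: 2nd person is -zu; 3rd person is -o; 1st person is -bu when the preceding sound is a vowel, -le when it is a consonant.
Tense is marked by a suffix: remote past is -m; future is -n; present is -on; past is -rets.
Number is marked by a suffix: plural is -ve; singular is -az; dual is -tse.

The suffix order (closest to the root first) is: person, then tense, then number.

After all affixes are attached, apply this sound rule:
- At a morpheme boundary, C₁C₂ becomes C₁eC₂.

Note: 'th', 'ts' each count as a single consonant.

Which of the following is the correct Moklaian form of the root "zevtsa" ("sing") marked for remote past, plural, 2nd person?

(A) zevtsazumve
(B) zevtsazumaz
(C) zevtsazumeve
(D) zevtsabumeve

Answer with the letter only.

Attach person 2nd person -zu → zevtsazu.
Attach tense remote past -m → zevtsazum.
Attach number plural -ve → zevtsazumve.
Apply epenthesis: zevtsazumve → zevtsazumeve.
So the correct form is zevtsazumeve, option (C).
(D) zevtsabumeve is wrong: it uses 1st person instead of 2nd person for person.
(A) zevtsazumve is wrong: it fails to apply the sound rule(s).
(B) zevtsazumaz is wrong: it uses singular instead of plural for number.

C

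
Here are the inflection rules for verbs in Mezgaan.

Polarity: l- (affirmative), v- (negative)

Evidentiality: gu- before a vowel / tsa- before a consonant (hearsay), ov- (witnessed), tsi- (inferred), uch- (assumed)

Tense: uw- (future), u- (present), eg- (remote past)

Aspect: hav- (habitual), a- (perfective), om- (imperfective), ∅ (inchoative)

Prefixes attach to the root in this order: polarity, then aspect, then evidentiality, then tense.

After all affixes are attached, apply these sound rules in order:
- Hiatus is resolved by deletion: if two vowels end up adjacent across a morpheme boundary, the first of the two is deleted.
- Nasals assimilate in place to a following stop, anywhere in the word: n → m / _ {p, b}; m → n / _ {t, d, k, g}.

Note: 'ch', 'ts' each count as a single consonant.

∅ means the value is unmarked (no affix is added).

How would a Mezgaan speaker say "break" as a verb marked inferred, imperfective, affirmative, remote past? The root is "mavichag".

egtsomlmavichag

Attach polarity affirmative l- → lmavichag.
Attach aspect imperfective om- → omlmavichag.
Attach evidentiality inferred tsi- → tsiomlmavichag.
Attach tense remote past eg- → egtsiomlmavichag.
Apply vowel deletion: egtsiomlmavichag → egtsomlmavichag.
Nasal assimilation: no change.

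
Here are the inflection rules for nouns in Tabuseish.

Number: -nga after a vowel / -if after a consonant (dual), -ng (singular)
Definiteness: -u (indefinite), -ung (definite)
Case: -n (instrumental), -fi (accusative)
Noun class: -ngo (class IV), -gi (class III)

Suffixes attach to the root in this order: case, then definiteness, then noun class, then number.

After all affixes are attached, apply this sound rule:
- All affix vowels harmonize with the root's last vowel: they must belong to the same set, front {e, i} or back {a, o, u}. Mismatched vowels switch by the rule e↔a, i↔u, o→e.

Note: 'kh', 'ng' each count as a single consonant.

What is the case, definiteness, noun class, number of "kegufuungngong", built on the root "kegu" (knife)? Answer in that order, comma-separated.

accusative, definite, class IV, singular

Segment: kegu-fi-ung-ngo-ng.
case: -fi → accusative.
definiteness: -ung → definite.
noun class: -ngo → class IV.
number: -ng → singular.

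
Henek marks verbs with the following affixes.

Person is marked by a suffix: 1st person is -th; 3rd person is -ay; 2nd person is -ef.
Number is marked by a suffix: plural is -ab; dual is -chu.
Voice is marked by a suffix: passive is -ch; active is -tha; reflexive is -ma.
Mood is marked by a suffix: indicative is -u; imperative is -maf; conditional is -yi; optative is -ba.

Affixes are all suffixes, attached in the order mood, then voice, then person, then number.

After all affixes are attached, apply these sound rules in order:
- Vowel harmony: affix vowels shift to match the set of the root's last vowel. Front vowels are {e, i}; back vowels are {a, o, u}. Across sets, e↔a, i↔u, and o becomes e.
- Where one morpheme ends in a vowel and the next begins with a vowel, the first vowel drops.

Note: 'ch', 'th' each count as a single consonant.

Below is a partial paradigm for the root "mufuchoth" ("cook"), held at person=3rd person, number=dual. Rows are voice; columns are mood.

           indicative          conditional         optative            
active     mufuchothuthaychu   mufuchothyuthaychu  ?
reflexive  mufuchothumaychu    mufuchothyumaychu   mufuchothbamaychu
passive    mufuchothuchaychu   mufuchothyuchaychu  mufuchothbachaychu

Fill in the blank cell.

Attach mood optative -ba → mufuchothba.
Attach voice active -tha → mufuchothbatha.
Attach person 3rd person -ay → mufuchothbathaay.
Attach number dual -chu → mufuchothbathaaychu.
Vowel harmony: no change.
Apply vowel deletion: mufuchothbathaaychu → mufuchothbathaychu.

mufuchothbathaychu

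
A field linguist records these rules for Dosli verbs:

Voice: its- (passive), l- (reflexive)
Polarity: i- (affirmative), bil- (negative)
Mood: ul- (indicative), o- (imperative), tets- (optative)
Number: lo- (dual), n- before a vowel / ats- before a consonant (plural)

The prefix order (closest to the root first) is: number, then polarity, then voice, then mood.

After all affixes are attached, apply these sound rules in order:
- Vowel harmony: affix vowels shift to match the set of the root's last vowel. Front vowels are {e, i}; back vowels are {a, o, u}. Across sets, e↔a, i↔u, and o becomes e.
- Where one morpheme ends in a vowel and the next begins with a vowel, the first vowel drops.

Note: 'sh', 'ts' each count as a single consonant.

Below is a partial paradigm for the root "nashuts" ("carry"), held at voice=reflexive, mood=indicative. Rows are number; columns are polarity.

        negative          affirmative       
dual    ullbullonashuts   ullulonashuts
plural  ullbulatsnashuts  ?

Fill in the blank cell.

Attach number plural ats- (before consonant 'n') → atsnashuts.
Attach polarity affirmative i- → iatsnashuts.
Attach voice reflexive l- → liatsnashuts.
Attach mood indicative ul- → ulliatsnashuts.
Apply vowel harmony: ulliatsnashuts → ulluatsnashuts.
Apply vowel deletion: ulluatsnashuts → ullatsnashuts.

ullatsnashuts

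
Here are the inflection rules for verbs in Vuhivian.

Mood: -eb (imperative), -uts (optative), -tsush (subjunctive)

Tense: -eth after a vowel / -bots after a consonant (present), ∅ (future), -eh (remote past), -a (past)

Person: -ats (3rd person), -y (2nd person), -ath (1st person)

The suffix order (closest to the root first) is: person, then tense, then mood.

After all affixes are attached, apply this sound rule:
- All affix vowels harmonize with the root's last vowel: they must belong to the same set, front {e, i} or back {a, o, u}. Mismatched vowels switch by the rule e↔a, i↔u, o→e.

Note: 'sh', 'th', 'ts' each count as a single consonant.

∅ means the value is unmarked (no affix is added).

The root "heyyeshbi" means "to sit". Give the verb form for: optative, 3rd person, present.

Attach person 3rd person -ats → heyyeshbiats.
Attach tense present -bots (after consonant 'ts') → heyyeshbiatsbots.
Attach mood optative -uts → heyyeshbiatsbotsuts.
Apply vowel harmony: heyyeshbiatsbotsuts → heyyeshbietsbetsits.

heyyeshbietsbetsits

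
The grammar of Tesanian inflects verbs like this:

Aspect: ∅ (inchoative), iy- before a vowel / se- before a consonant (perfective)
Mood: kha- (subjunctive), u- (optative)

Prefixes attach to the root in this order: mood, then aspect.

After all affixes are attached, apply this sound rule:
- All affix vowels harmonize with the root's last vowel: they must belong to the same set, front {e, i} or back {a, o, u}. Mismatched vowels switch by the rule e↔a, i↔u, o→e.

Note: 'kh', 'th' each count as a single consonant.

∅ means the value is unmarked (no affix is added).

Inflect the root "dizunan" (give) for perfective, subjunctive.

Attach mood subjunctive kha- → khadizunan.
Attach aspect perfective se- (before consonant 'kh') → sekhadizunan.
Apply vowel harmony: sekhadizunan → sakhadizunan.

sakhadizunan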